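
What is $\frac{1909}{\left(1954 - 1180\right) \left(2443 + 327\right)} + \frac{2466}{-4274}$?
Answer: $- \frac{2639447807}{4581685260} \approx -0.57609$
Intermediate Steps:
$\frac{1909}{\left(1954 - 1180\right) \left(2443 + 327\right)} + \frac{2466}{-4274} = \frac{1909}{774 \cdot 2770} + 2466 \left(- \frac{1}{4274}\right) = \frac{1909}{2143980} - \frac{1233}{2137} = - \frac{2639447807}{4581685260}$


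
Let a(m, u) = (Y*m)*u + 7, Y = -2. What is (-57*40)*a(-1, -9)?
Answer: 25080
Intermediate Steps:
a(m, u) = 7 - 2*m*u (a(m, u) = (-2*m)*u + 7 = -2*m*u + 7 = 7 - 2*m*u)
(-57*40)*a(-1, -9) = (-57*40)*(7 - 2*(-1)*(-9)) = -2280*(7 - 18) = -2280*(-11) = 25080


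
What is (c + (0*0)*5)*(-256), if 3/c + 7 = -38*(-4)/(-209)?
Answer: 8448/85 ≈ 99.388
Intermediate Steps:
c = -33/85 (c = 3/(-7 - 38*(-4)/(-209)) = 3/(-7 + 152*(-1/209)) = 3/(-7 - 8/11) = 3/(-85/11) = 3*(-11/85) = -33/85 ≈ -0.38824)
(c + (0*0)*5)*(-256) = (-33/85 + (0*0)*5)*(-256) = (-33/85 + 0*5)*(-256) = (-33/85 + 0)*(-256) = -33/85*(-256) = 8448/85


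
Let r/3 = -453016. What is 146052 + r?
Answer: -1212996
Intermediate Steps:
r = -1359048 (r = 3*(-453016) = -1359048)
146052 + r = 146052 - 1359048 = -1212996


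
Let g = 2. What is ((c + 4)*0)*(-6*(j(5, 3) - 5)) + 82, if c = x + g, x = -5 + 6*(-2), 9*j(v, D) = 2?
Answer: 82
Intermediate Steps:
j(v, D) = 2/9 (j(v, D) = (⅑)*2 = 2/9)
x = -17 (x = -5 - 12 = -17)
c = -15 (c = -17 + 2 = -15)
((c + 4)*0)*(-6*(j(5, 3) - 5)) + 82 = ((-15 + 4)*0)*(-6*(2/9 - 5)) + 82 = (-11*0)*(-6*(-43/9)) + 82 = 0*(86/3) + 82 = 0 + 82 = 82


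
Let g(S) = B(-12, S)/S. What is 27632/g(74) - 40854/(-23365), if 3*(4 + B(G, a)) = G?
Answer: -5971959686/23365 ≈ -2.5559e+5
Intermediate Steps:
B(G, a) = -4 + G/3
g(S) = -8/S (g(S) = (-4 + (⅓)*(-12))/S = (-4 - 4)/S = -8/S)
27632/g(74) - 40854/(-23365) = 27632/((-8/74)) - 40854/(-23365) = 27632/((-8*1/74)) - 40854*(-1/23365) = 27632/(-4/37) + 40854/23365 = 27632*(-37/4) + 40854/23365 = -255596 + 40854/23365 = -5971959686/23365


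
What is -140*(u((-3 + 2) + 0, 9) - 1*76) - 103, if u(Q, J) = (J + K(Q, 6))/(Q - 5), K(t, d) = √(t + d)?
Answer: 10747 + 70*√5/3 ≈ 10799.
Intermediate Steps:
K(t, d) = √(d + t)
u(Q, J) = (J + √(6 + Q))/(-5 + Q) (u(Q, J) = (J + √(6 + Q))/(Q - 5) = (J + √(6 + Q))/(-5 + Q))
-140*(u((-3 + 2) + 0, 9) - 1*76) - 103 = -140*((9 + √(6 + ((-3 + 2) + 0)))/(-5 + ((-3 + 2) + 0)) - 1*76) - 103 = -140*((9 + √(6 + (-1 + 0)))/(-5 + (-1 + 0)) - 76) - 103 = -140*((9 + √(6 - 1))/(-5 - 1) - 76) - 103 = -140*((9 + √5)/(-6) - 76) - 103 = -140*(-(9 + √5)/6 - 76) - 103 = -140*((-3/2 - √5/6) - 76) - 103 = -140*(-155/2 - √5/6) - 103 = (10850 + 70*√5/3) - 103 = 10747 + 70*√5/3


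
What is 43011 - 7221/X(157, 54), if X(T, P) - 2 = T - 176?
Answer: 738408/17 ≈ 43436.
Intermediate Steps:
X(T, P) = -174 + T (X(T, P) = 2 + (T - 176) = 2 + (-176 + T) = -174 + T)
43011 - 7221/X(157, 54) = 43011 - 7221/(-174 + 157) = 43011 - 7221/(-17) = 43011 - 7221*(-1/17) = 43011 + 7221/17 = 738408/17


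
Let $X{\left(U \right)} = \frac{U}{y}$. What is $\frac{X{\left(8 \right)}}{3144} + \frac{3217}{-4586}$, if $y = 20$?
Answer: $- \frac{12640517}{18022980} \approx -0.70136$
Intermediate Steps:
$X{\left(U \right)} = \frac{U}{20}$
$\frac{X{\left(8 \right)}}{3144} + \frac{3217}{-4586} = \frac{\frac{1}{20} \cdot 8}{3144} + \frac{3217}{-4586} = \frac{2}{5} \cdot \frac{1}{3144} + 3217 \left(- \frac{1}{4586}\right) = \frac{1}{7860} - \frac{3217}{4586} = - \frac{12640517}{18022980}$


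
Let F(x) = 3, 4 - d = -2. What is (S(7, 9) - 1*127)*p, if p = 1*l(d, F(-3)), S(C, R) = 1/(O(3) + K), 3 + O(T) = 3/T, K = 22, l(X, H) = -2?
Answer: 2539/10 ≈ 253.90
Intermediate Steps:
d = 6 (d = 4 - 1*(-2) = 4 + 2 = 6)
O(T) = -3 + 3/T
S(C, R) = 1/20 (S(C, R) = 1/((-3 + 3/3) + 22) = 1/((-3 + 3*(⅓)) + 22) = 1/((-3 + 1) + 22) = 1/(-2 + 22) = 1/20)
p = -2 (p = 1*(-2) = -2)
(S(7, 9) - 1*127)*p = (1/20 - 1*127)*(-2) = (1/20 - 127)*(-2) = -2539/20*(-2) = 2539/10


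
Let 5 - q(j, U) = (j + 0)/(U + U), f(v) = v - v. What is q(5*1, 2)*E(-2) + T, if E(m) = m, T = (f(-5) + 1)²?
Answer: -13/2 ≈ -6.5000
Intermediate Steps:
f(v) = 0
q(j, U) = 5 - j/(2*U) (q(j, U) = 5 - (j + 0)/(U + U) = 5 - j/(2*U))
T = 1 (T = (0 + 1)² = 1² = 1)
q(5*1, 2)*E(-2) + T = (5 - ½*5*1/2)*(-2) + 1 = (5 - ½*5*½)*(-2) + 1 = (5 - 5/4)*(-2) + 1 = (15/4)*(-2) + 1 = -15/2 + 1 = -13/2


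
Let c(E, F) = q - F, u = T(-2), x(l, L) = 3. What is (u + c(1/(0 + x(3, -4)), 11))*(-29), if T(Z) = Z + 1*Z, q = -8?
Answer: 667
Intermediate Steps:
T(Z) = 2*Z (T(Z) = Z + Z = 2*Z)
u = -4 (u = 2*(-2) = -4)
c(E, F) = -8 - F
(u + c(1/(0 + x(3, -4)), 11))*(-29) = (-4 + (-8 - 1*11))*(-29) = (-4 + (-8 - 11))*(-29) = (-4 - 19)*(-29) = -23*(-29) = 667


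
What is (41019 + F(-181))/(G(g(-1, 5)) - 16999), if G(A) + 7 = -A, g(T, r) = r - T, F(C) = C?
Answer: -20419/8506 ≈ -2.4005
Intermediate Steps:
G(A) = -7 - A
(41019 + F(-181))/(G(g(-1, 5)) - 16999) = (41019 - 181)/((-7 - (5 - 1*(-1))) - 16999) = 40838/((-7 - (5 + 1)) - 16999) = 40838/((-7 - 1*6) - 16999) = 40838/((-7 - 6) - 16999) = 40838/(-13 - 16999) = 40838/(-17012) = 40838*(-1/17012) = -20419/8506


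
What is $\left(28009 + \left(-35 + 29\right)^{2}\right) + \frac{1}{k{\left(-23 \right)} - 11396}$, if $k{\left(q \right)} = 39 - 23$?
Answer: $\frac{319152099}{11380} \approx 28045.0$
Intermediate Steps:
$k{\left(q \right)} = 16$
$\left(28009 + \left(-35 + 29\right)^{2}\right) + \frac{1}{k{\left(-23 \right)} - 11396} = \left(28009 + \left(-35 + 29\right)^{2}\right) + \frac{1}{16 - 11396} = \left(28009 + \left(-6\right)^{2}\right) + \frac{1}{-11380} = \left(28009 + 36\right) - \frac{1}{11380} = 28045 - \frac{1}{11380} = \frac{319152099}{11380}$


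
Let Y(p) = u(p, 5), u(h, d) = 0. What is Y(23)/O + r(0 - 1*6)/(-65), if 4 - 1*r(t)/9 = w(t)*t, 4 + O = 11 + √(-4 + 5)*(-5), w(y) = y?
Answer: 288/65 ≈ 4.4308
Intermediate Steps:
O = 2 (O = -4 + (11 + √(-4 + 5)*(-5)) = -4 + (11 + √1*(-5)) = -4 + (11 + 1*(-5)) = -4 + (11 - 5) = -4 + 6 = 2)
Y(p) = 0
r(t) = 36 - 9*t² (r(t) = 36 - 9*t*t = 36 - 9*t²)
Y(23)/O + r(0 - 1*6)/(-65) = 0/2 + (36 - 9*(0 - 1*6)²)/(-65) = 0*(½) + (36 - 9*(0 - 6)²)*(-1/65) = 0 + (36 - 9*(-6)²)*(-1/65) = 0 + (36 - 9*36)*(-1/65) = 0 + (36 - 324)*(-1/65) = 0 - 288*(-1/65) = 0 + 288/65 = 288/65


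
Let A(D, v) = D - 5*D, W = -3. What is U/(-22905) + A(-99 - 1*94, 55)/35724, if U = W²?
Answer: 482254/22729395 ≈ 0.021217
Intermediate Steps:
U = 9 (U = (-3)² = 9)
A(D, v) = -4*D
U/(-22905) + A(-99 - 1*94, 55)/35724 = 9/(-22905) - 4*(-99 - 1*94)/35724 = 9*(-1/22905) - 4*(-99 - 94)*(1/35724) = -1/2545 - 4*(-193)*(1/35724) = -1/2545 + 772*(1/35724) = -1/2545 + 193/8931 = 482254/22729395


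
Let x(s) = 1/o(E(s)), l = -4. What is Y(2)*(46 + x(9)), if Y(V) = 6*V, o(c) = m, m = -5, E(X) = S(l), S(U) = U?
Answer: 2748/5 ≈ 549.60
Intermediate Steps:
E(X) = -4
o(c) = -5
x(s) = -1/5 (x(s) = 1/(-5) = -1/5)
Y(2)*(46 + x(9)) = (6*2)*(46 - 1/5) = 12*(229/5) = 2748/5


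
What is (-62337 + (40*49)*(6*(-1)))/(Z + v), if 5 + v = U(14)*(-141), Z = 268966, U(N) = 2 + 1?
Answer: -74097/268538 ≈ -0.27593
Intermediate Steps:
U(N) = 3
v = -428 (v = -5 + 3*(-141) = -5 - 423 = -428)
(-62337 + (40*49)*(6*(-1)))/(Z + v) = (-62337 + (40*49)*(6*(-1)))/(268966 - 428) = (-62337 + 1960*(-6))/268538 = (-62337 - 11760)*(1/268538) = -74097*1/268538 = -74097/268538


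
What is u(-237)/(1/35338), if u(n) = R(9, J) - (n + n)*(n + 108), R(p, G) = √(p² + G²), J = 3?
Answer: -2160777348 + 106014*√10 ≈ -2.1604e+9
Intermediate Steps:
R(p, G) = √(G² + p²)
u(n) = 3*√10 - 2*n*(108 + n) (u(n) = √(3² + 9²) - (n + n)*(n + 108) = √(9 + 81) - 2*n*(108 + n) = √90 - 2*n*(108 + n) = 3*√10 - 2*n*(108 + n))
u(-237)/(1/35338) = (-216*(-237) - 2*(-237)² + 3*√10)/(1/35338) = (51192 - 2*56169 + 3*√10)/(1/35338) = (51192 - 112338 + 3*√10)*35338 = (-61146 + 3*√10)*35338 = -2160777348 + 106014*√10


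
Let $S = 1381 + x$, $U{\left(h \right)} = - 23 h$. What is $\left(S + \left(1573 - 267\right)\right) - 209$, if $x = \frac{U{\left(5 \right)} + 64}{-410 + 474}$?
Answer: $\frac{158541}{64} \approx 2477.2$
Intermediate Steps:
$x = - \frac{51}{64}$ ($x = \frac{\left(-23\right) 5 + 64}{-410 + 474} = \frac{-115 + 64}{64} = \left(-51\right) \frac{1}{64} = - \frac{51}{64} \approx -0.79688$)
$S = \frac{88333}{64}$ ($S = 1381 - \frac{51}{64} = \frac{88333}{64} \approx 1380.2$)
$\left(S + \left(1573 - 267\right)\right) - 209 = \left(\frac{88333}{64} + \left(1573 - 267\right)\right) - 209 = \left(\frac{88333}{64} + 1306\right) - 209 = \frac{171917}{64} - 209 = \frac{158541}{64}$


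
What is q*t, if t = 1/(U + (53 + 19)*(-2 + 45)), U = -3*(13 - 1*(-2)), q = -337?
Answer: -337/3051 ≈ -0.11046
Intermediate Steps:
U = -45 (U = -3*(13 + 2) = -3*15 = -45)
t = 1/3051 (t = 1/(-45 + (53 + 19)*(-2 + 45)) = 1/(-45 + 72*43) = 1/(-45 + 3096) = 1/3051 ≈ 0.00032776)
q*t = -337*1/3051 = -337/3051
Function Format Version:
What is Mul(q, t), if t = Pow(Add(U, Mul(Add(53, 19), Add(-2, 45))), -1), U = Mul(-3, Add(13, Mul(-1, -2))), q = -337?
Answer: Rational(-337, 3051) ≈ -0.11046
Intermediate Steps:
U = -45 (U = Mul(-3, Add(13, 2)) = Mul(-3, 15) = -45)
t = Rational(1, 3051) (t = Pow(Add(-45, Mul(Add(53, 19), Add(-2, 45))), -1) = Pow(Add(-45, Mul(72, 43)), -1) = Pow(Add(-45, 3096), -1) = Pow(3051, -1) = Rational(1, 3051) ≈ 0.00032776)
Mul(q, t) = Mul(-337, Rational(1, 3051)) = Rational(-337, 3051)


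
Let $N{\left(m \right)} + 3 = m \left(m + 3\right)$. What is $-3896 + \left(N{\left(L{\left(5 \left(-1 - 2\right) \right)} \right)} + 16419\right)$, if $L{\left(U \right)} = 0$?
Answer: $12520$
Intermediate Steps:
$N{\left(m \right)} = -3 + m \left(3 + m\right)$ ($N{\left(m \right)} = -3 + m \left(m + 3\right) = -3 + m \left(3 + m\right)$)
$-3896 + \left(N{\left(L{\left(5 \left(-1 - 2\right) \right)} \right)} + 16419\right) = -3896 + \left(\left(-3 + 0^{2} + 3 \cdot 0\right) + 16419\right) = -3896 + \left(\left(-3 + 0 + 0\right) + 16419\right) = -3896 + \left(-3 + 16419\right) = -3896 + 16416 = 12520$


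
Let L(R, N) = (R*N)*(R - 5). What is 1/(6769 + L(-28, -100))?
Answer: -1/85631 ≈ -1.1678e-5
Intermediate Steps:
L(R, N) = N*R*(-5 + R) (L(R, N) = (N*R)*(-5 + R) = N*R*(-5 + R))
1/(6769 + L(-28, -100)) = 1/(6769 - 100*(-28)*(-5 - 28)) = 1/(6769 - 100*(-28)*(-33)) = 1/(6769 - 92400) = 1/(-85631) = -1/85631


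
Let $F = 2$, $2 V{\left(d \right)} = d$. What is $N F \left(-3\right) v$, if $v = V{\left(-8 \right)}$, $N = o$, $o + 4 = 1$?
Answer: $-72$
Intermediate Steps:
$o = -3$ ($o = -4 + 1 = -3$)
$V{\left(d \right)} = \frac{d}{2}$
$N = -3$
$v = -4$ ($v = \frac{1}{2} \left(-8\right) = -4$)
$N F \left(-3\right) v = \left(-3\right) 2 \left(-3\right) \left(-4\right) = \left(-6\right) \left(-3\right) \left(-4\right) = 18 \left(-4\right) = -72$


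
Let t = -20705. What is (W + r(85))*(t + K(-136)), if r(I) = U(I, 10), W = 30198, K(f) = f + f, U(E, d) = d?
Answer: -633673216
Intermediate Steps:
K(f) = 2*f
r(I) = 10
(W + r(85))*(t + K(-136)) = (30198 + 10)*(-20705 + 2*(-136)) = 30208*(-20705 - 272) = 30208*(-20977) = -633673216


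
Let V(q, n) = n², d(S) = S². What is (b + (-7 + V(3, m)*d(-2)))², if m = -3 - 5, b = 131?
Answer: 144400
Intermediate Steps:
m = -8
(b + (-7 + V(3, m)*d(-2)))² = (131 + (-7 + (-8)²*(-2)²))² = (131 + (-7 + 64*4))² = (131 + (-7 + 256))² = (131 + 249)² = 380² = 144400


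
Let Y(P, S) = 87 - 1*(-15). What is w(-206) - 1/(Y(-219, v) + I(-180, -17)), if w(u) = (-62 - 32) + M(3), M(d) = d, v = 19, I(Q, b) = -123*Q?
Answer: -2024023/22242 ≈ -91.000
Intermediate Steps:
Y(P, S) = 102 (Y(P, S) = 87 + 15 = 102)
w(u) = -91 (w(u) = (-62 - 32) + 3 = -94 + 3 = -91)
w(-206) - 1/(Y(-219, v) + I(-180, -17)) = -91 - 1/(102 - 123*(-180)) = -91 - 1/(102 + 22140) = -91 - 1/22242 = -2024023/22242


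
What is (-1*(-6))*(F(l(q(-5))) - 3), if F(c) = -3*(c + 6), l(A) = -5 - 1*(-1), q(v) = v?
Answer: -54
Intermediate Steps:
l(A) = -4 (l(A) = -5 + 1 = -4)
F(c) = -18 - 3*c (F(c) = -3*(6 + c) = -18 - 3*c)
(-1*(-6))*(F(l(q(-5))) - 3) = (-1*(-6))*((-18 - 3*(-4)) - 3) = 6*((-18 + 12) - 3) = 6*(-6 - 3) = 6*(-9) = -54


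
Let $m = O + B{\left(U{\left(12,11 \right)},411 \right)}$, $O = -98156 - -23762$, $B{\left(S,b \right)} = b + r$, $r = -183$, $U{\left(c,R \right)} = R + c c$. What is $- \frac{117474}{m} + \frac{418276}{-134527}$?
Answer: $- \frac{2536405503}{1662888247} \approx -1.5253$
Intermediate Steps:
$U{\left(c,R \right)} = R + c^{2}$
$B{\left(S,b \right)} = -183 + b$ ($B{\left(S,b \right)} = b - 183 = -183 + b$)
$O = -74394$ ($O = -98156 + 23762 = -74394$)
$m = -74166$ ($m = -74394 + \left(-183 + 411\right) = -74394 + 228 = -74166$)
$- \frac{117474}{m} + \frac{418276}{-134527} = - \frac{117474}{-74166} + \frac{418276}{-134527} = \left(-117474\right) \left(- \frac{1}{74166}\right) + 418276 \left(- \frac{1}{134527}\right) = \frac{19579}{12361} - \frac{418276}{134527} = - \frac{2536405503}{1662888247}$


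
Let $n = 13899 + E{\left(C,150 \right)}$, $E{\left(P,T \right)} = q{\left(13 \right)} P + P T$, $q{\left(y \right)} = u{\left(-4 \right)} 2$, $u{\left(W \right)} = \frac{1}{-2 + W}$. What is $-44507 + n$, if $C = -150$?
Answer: $-53058$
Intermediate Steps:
$q{\left(y \right)} = - \frac{1}{3}$ ($q{\left(y \right)} = \frac{1}{-2 - 4} \cdot 2 = \frac{1}{-6} \cdot 2 = \left(- \frac{1}{6}\right) 2 = - \frac{1}{3}$)
$E{\left(P,T \right)} = - \frac{P}{3} + P T$
$n = -8551$ ($n = 13899 - 150 \left(- \frac{1}{3} + 150\right) = 13899 - 22450 = -8551$)
$-44507 + n = -44507 - 8551 = -53058$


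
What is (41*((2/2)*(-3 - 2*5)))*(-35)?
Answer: 18655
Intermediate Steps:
(41*((2/2)*(-3 - 2*5)))*(-35) = (41*((2*(½))*(-3 - 10)))*(-35) = (41*(1*(-13)))*(-35) = (41*(-13))*(-35) = -533*(-35) = 18655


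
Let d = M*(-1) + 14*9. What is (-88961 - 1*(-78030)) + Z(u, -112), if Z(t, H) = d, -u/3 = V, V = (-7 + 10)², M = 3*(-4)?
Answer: -10793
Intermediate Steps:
M = -12
V = 9 (V = 3² = 9)
u = -27 (u = -3*9 = -27)
d = 138 (d = -12*(-1) + 14*9 = 12 + 126 = 138)
Z(t, H) = 138
(-88961 - 1*(-78030)) + Z(u, -112) = (-88961 - 1*(-78030)) + 138 = (-88961 + 78030) + 138 = -10931 + 138 = -10793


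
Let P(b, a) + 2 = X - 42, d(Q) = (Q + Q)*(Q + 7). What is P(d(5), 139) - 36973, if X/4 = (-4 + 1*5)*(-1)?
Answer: -37021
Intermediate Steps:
d(Q) = 2*Q*(7 + Q) (d(Q) = (2*Q)*(7 + Q) = 2*Q*(7 + Q))
X = -4 (X = 4*((-4 + 1*5)*(-1)) = 4*((-4 + 5)*(-1)) = 4*(1*(-1)) = 4*(-1) = -4)
P(b, a) = -48 (P(b, a) = -2 + (-4 - 42) = -2 - 46 = -48)
P(d(5), 139) - 36973 = -48 - 36973 = -37021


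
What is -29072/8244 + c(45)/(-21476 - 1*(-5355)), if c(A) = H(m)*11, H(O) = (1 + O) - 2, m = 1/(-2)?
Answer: -234266843/66450762 ≈ -3.5254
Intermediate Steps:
m = -½ (m = 1*(-½) = -½ ≈ -0.50000)
H(O) = -1 + O
c(A) = -33/2 (c(A) = (-1 - ½)*11 = -3/2*11 = -33/2)
-29072/8244 + c(45)/(-21476 - 1*(-5355)) = -29072/8244 - 33/(2*(-21476 - 1*(-5355))) = -29072*1/8244 - 33/(2*(-21476 + 5355)) = -7268/2061 - 33/2/(-16121) = -7268/2061 - 33/2*(-1/16121) = -7268/2061 + 33/32242 = -234266843/66450762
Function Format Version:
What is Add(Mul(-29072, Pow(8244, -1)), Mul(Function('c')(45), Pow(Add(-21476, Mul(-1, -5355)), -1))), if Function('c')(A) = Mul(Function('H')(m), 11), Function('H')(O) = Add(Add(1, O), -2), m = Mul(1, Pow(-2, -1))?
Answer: Rational(-234266843, 66450762) ≈ -3.5254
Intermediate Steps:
m = Rational(-1, 2) (m = Mul(1, Rational(-1, 2)) = Rational(-1, 2) ≈ -0.50000)
Function('H')(O) = Add(-1, O)
Function('c')(A) = Rational(-33, 2) (Function('c')(A) = Mul(Add(-1, Rational(-1, 2)), 11) = Mul(Rational(-3, 2), 11) = Rational(-33, 2))
Add(Mul(-29072, Pow(8244, -1)), Mul(Function('c')(45), Pow(Add(-21476, Mul(-1, -5355)), -1))) = Add(Mul(-29072, Pow(8244, -1)), Mul(Rational(-33, 2), Pow(Add(-21476, Mul(-1, -5355)), -1))) = Add(Mul(-29072, Rational(1, 8244)), Mul(Rational(-33, 2), Pow(Add(-21476, 5355), -1))) = Add(Rational(-7268, 2061), Mul(Rational(-33, 2), Pow(-16121, -1))) = Add(Rational(-7268, 2061), Mul(Rational(-33, 2), Rational(-1, 16121))) = Add(Rational(-7268, 2061), Rational(33, 32242)) = Rational(-234266843, 66450762)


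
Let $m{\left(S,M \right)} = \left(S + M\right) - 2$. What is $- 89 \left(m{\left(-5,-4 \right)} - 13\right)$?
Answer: $2136$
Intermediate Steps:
$m{\left(S,M \right)} = -2 + M + S$ ($m{\left(S,M \right)} = \left(M + S\right) - 2 = -2 + M + S$)
$- 89 \left(m{\left(-5,-4 \right)} - 13\right) = - 89 \left(\left(-2 - 4 - 5\right) - 13\right) = - 89 \left(-11 - 13\right) = \left(-89\right) \left(-24\right) = 2136$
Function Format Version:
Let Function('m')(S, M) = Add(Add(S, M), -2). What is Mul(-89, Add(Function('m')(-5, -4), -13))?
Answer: 2136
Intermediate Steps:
Function('m')(S, M) = Add(-2, M, S) (Function('m')(S, M) = Add(Add(M, S), -2) = Add(-2, M, S))
Mul(-89, Add(Function('m')(-5, -4), -13)) = Mul(-89, Add(Add(-2, -4, -5), -13)) = Mul(-89, Add(-11, -13)) = Mul(-89, -24) = 2136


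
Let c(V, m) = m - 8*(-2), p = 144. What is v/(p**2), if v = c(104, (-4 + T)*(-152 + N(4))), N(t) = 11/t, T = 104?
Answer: -14909/20736 ≈ -0.71899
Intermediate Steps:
c(V, m) = 16 + m (c(V, m) = m + 16 = 16 + m)
v = -14909 (v = 16 + (-4 + 104)*(-152 + 11/4) = 16 + 100*(-152 + 11*(1/4)) = 16 + 100*(-152 + 11/4) = 16 + 100*(-597/4) = 16 - 14925 = -14909)
v/(p**2) = -14909/(144**2) = -14909/20736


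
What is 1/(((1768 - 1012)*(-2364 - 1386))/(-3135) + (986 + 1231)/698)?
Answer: 145882/132385353 ≈ 0.0011020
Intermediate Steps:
1/(((1768 - 1012)*(-2364 - 1386))/(-3135) + (986 + 1231)/698) = 1/((756*(-3750))*(-1/3135) + 2217*(1/698)) = 1/(-2835000*(-1/3135) + 2217/698) = 1/(189000/209 + 2217/698) = 1/(132385353/145882) = 145882/132385353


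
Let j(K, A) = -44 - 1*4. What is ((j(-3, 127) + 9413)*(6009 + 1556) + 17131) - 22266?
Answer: 70841090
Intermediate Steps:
j(K, A) = -48 (j(K, A) = -44 - 4 = -48)
((j(-3, 127) + 9413)*(6009 + 1556) + 17131) - 22266 = ((-48 + 9413)*(6009 + 1556) + 17131) - 22266 = (9365*7565 + 17131) - 22266 = (70846225 + 17131) - 22266 = 70863356 - 22266 = 70841090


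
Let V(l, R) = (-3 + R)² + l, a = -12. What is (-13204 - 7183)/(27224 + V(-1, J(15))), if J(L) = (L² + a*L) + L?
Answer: -20387/30472 ≈ -0.66904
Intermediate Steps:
J(L) = L² - 11*L (J(L) = (L² - 12*L) + L = L² - 11*L)
V(l, R) = l + (-3 + R)²
(-13204 - 7183)/(27224 + V(-1, J(15))) = (-13204 - 7183)/(27224 + (-1 + (-3 + 15*(-11 + 15))²)) = -20387/(27224 + (-1 + (-3 + 15*4)²)) = -20387/(27224 + (-1 + (-3 + 60)²)) = -20387/(27224 + (-1 + 57²)) = -20387/(27224 + (-1 + 3249)) = -20387/(27224 + 3248) = -20387/30472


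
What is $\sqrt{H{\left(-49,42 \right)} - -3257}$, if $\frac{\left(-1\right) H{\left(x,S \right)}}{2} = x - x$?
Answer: $\sqrt{3257} \approx 57.07$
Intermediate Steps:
$H{\left(x,S \right)} = 0$ ($H{\left(x,S \right)} = - 2 \left(x - x\right) = \left(-2\right) 0 = 0$)
$\sqrt{H{\left(-49,42 \right)} - -3257} = \sqrt{0 - -3257} = \sqrt{0 + 3257} = \sqrt{3257}$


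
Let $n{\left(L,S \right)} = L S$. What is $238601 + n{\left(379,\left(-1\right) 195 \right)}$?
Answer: $164696$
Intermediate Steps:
$238601 + n{\left(379,\left(-1\right) 195 \right)} = 238601 + 379 \left(\left(-1\right) 195\right) = 238601 + 379 \left(-195\right) = 238601 - 73905 = 164696$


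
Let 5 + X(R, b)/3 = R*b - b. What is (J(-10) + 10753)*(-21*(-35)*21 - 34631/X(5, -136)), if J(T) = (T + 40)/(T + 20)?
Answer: 273805553456/1647 ≈ 1.6625e+8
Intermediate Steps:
J(T) = (40 + T)/(20 + T)
X(R, b) = -15 - 3*b + 3*R*b (X(R, b) = -15 + 3*(R*b - b) = -15 + 3*(-b + R*b) = -15 + (-3*b + 3*R*b) = -15 - 3*b + 3*R*b)
(J(-10) + 10753)*(-21*(-35)*21 - 34631/X(5, -136)) = ((40 - 10)/(20 - 10) + 10753)*(-21*(-35)*21 - 34631/(-15 - 3*(-136) + 3*5*(-136))) = (30/10 + 10753)*(735*21 - 34631/(-15 + 408 - 2040)) = ((⅒)*30 + 10753)*(15435 - 34631/(-1647)) = (3 + 10753)*(15435 - 34631*(-1/1647)) = 10756*(15435 + 34631/1647) = 10756*(25456076/1647) = 273805553456/1647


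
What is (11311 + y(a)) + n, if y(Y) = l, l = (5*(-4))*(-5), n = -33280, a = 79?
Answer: -21869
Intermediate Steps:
l = 100 (l = -20*(-5) = 100)
y(Y) = 100
(11311 + y(a)) + n = (11311 + 100) - 33280 = 11411 - 33280 = -21869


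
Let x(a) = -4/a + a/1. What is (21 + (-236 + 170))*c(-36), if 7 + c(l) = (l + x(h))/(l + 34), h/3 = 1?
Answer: -915/2 ≈ -457.50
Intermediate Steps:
h = 3 (h = 3*1 = 3)
x(a) = a - 4/a (x(a) = -4/a + a*1 = -4/a + a = a - 4/a)
c(l) = -7 + (5/3 + l)/(34 + l) (c(l) = -7 + (l + (3 - 4/3))/(l + 34) = -7 + (l + (3 - 4*⅓))/(34 + l) = -7 + (l + (3 - 4/3))/(34 + l) = -7 + (l + 5/3)/(34 + l) = -7 + (5/3 + l)/(34 + l))
(21 + (-236 + 170))*c(-36) = (21 + (-236 + 170))*((-709 - 18*(-36))/(3*(34 - 36))) = (21 - 66)*((⅓)*(-709 + 648)/(-2)) = -15*(-1)*(-61)/2 = -45*61/6 = -915/2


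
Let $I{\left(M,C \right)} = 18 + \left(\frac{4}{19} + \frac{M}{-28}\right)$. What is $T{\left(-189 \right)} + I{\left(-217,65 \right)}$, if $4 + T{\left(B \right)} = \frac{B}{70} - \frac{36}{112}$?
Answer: $\frac{25189}{1330} \approx 18.939$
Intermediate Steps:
$I{\left(M,C \right)} = \frac{346}{19} - \frac{M}{28}$ ($I{\left(M,C \right)} = 18 + \left(4 \cdot \frac{1}{19} + M \left(- \frac{1}{28}\right)\right) = 18 - \left(- \frac{4}{19} + \frac{M}{28}\right) = \frac{346}{19} - \frac{M}{28}$)
$T{\left(B \right)} = - \frac{121}{28} + \frac{B}{70}$ ($T{\left(B \right)} = -4 + \left(\frac{B}{70} - \frac{36}{112}\right) = -4 + \left(B \frac{1}{70} - \frac{9}{28}\right) = -4 + \left(\frac{B}{70} - \frac{9}{28}\right) = -4 + \left(- \frac{9}{28} + \frac{B}{70}\right) = - \frac{121}{28} + \frac{B}{70}$)
$T{\left(-189 \right)} + I{\left(-217,65 \right)} = \left(- \frac{121}{28} + \frac{1}{70} \left(-189\right)\right) + \left(\frac{346}{19} - - \frac{31}{4}\right) = \left(- \frac{121}{28} - \frac{27}{10}\right) + \left(\frac{346}{19} + \frac{31}{4}\right) = - \frac{983}{140} + \frac{1973}{76} = \frac{25189}{1330}$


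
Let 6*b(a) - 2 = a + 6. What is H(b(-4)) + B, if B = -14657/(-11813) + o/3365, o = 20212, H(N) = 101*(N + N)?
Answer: 16923556463/119252235 ≈ 141.91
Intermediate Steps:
b(a) = 4/3 + a/6 (b(a) = ⅓ + (a + 6)/6 = ⅓ + (6 + a)/6 = ⅓ + (1 + a/6) = 4/3 + a/6)
H(N) = 202*N (H(N) = 101*(2*N) = 202*N)
B = 288085161/39750745 (B = -14657/(-11813) + 20212/3365 = -14657*(-1/11813) + 20212*(1/3365) = 14657/11813 + 20212/3365 = 288085161/39750745 ≈ 7.2473)
H(b(-4)) + B = 202*(4/3 + (⅙)*(-4)) + 288085161/39750745 = 202*(4/3 - ⅔) + 288085161/39750745 = 202*(⅔) + 288085161/39750745 = 404/3 + 288085161/39750745 = 16923556463/119252235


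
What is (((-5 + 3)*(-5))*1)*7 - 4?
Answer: 66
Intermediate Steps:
(((-5 + 3)*(-5))*1)*7 - 4 = (-2*(-5)*1)*7 - 1*4 = (10*1)*7 - 4 = 10*7 - 4 = 70 - 4 = 66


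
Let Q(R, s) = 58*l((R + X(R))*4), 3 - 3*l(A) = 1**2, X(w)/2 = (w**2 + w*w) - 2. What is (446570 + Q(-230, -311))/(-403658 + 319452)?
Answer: -669913/126309 ≈ -5.3038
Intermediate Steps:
X(w) = -4 + 4*w**2 (X(w) = 2*((w**2 + w*w) - 2) = 2*((w**2 + w**2) - 2) = 2*(2*w**2 - 2) = 2*(-2 + 2*w**2) = -4 + 4*w**2)
l(A) = 2/3 (l(A) = 1 - 1/3*1**2 = 1 - 1/3*1 = 1 - 1/3 = 2/3)
Q(R, s) = 116/3 (Q(R, s) = 58*(2/3) = 116/3)
(446570 + Q(-230, -311))/(-403658 + 319452) = (446570 + 116/3)/(-403658 + 319452) = (1339826/3)/(-84206) = (1339826/3)*(-1/84206) = -669913/126309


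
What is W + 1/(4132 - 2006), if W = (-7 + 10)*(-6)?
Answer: -38267/2126 ≈ -18.000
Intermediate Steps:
W = -18 (W = 3*(-6) = -18)
W + 1/(4132 - 2006) = -18 + 1/(4132 - 2006) = -18 + 1/2126 = -38267/2126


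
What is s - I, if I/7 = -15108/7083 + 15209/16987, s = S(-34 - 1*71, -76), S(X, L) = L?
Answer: -2700612751/40106307 ≈ -67.336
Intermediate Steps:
s = -76
I = -347466581/40106307 (I = 7*(-15108/7083 + 15209/16987) = 7*(-15108*1/7083 + 15209*(1/16987)) = 7*(-5036/2361 + 15209/16987) = 7*(-49638083/40106307) = -347466581/40106307 ≈ -8.6636)
s - I = -76 - 1*(-347466581/40106307) = -76 + 347466581/40106307 = -2700612751/40106307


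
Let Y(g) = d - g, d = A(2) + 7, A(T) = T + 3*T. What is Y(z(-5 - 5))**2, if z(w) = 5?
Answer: 100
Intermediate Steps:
A(T) = 4*T
d = 15 (d = 4*2 + 7 = 8 + 7 = 15)
Y(g) = 15 - g
Y(z(-5 - 5))**2 = (15 - 1*5)**2 = (15 - 5)**2 = 10**2 = 100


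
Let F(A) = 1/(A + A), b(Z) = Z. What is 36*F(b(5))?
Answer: 18/5 ≈ 3.6000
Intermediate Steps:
F(A) = 1/(2*A)
36*F(b(5)) = 36*((1/2)/5) = 36*((1/2)*(1/5)) = 36*(1/10) = 18/5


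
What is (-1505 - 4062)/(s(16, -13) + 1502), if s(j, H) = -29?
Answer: -5567/1473 ≈ -3.7794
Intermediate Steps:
(-1505 - 4062)/(s(16, -13) + 1502) = (-1505 - 4062)/(-29 + 1502) = -5567/1473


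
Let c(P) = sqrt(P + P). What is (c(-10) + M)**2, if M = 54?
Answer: 2896 + 216*I*sqrt(5) ≈ 2896.0 + 482.99*I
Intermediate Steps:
c(P) = sqrt(2)*sqrt(P) (c(P) = sqrt(2*P) = sqrt(2)*sqrt(P))
(c(-10) + M)**2 = (sqrt(2)*sqrt(-10) + 54)**2 = (sqrt(2)*(I*sqrt(10)) + 54)**2 = (2*I*sqrt(5) + 54)**2 = (54 + 2*I*sqrt(5))**2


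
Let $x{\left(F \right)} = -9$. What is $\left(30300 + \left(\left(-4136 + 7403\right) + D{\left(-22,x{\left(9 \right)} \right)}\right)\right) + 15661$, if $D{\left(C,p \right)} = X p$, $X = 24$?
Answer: $49012$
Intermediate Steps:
$D{\left(C,p \right)} = 24 p$
$\left(30300 + \left(\left(-4136 + 7403\right) + D{\left(-22,x{\left(9 \right)} \right)}\right)\right) + 15661 = \left(30300 + \left(\left(-4136 + 7403\right) + 24 \left(-9\right)\right)\right) + 15661 = \left(30300 + \left(3267 - 216\right)\right) + 15661 = \left(30300 + 3051\right) + 15661 = 33351 + 15661 = 49012$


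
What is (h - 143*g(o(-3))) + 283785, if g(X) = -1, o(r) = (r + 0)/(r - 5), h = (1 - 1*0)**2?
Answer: 283929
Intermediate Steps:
h = 1 (h = (1 + 0)**2 = 1**2 = 1)
o(r) = r/(-5 + r)
(h - 143*g(o(-3))) + 283785 = (1 - 143*(-1)) + 283785 = (1 + 143) + 283785 = 144 + 283785 = 283929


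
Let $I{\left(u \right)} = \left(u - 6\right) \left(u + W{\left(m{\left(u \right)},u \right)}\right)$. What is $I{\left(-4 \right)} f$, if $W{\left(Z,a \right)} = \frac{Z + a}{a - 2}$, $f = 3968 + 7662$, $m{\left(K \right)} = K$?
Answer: $\frac{930400}{3} \approx 3.1013 \cdot 10^{5}$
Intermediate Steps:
$f = 11630$
$W{\left(Z,a \right)} = \frac{Z + a}{-2 + a}$
$I{\left(u \right)} = \left(-6 + u\right) \left(u + \frac{2 u}{-2 + u}\right)$ ($I{\left(u \right)} = \left(u - 6\right) \left(u + \frac{u + u}{-2 + u}\right) = \left(u - 6\right) \left(u + \frac{2 u}{-2 + u}\right) = \left(-6 + u\right) \left(u + \frac{2 u}{-2 + u}\right)$)
$I{\left(-4 \right)} f = \frac{\left(-4\right)^{2} \left(-6 - 4\right)}{-2 - 4} \cdot 11630 = 16 \frac{1}{-6} \left(-10\right) 11630 = 16 \left(- \frac{1}{6}\right) \left(-10\right) 11630 = \frac{80}{3} \cdot 11630 = \frac{930400}{3}$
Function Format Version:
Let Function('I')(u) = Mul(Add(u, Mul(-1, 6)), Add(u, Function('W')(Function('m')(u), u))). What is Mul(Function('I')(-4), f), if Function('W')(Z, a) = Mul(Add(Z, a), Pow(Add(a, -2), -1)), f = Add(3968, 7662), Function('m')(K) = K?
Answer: Rational(930400, 3) ≈ 3.1013e+5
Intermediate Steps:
f = 11630
Function('W')(Z, a) = Mul(Pow(Add(-2, a), -1), Add(Z, a)) (Function('W')(Z, a) = Mul(Add(Z, a), Pow(Add(-2, a), -1)) = Mul(Pow(Add(-2, a), -1), Add(Z, a)))
Function('I')(u) = Mul(Add(-6, u), Add(u, Mul(2, u, Pow(Add(-2, u), -1)))) (Function('I')(u) = Mul(Add(u, Mul(-1, 6)), Add(u, Mul(Pow(Add(-2, u), -1), Add(u, u)))) = Mul(Add(u, -6), Add(u, Mul(Pow(Add(-2, u), -1), Mul(2, u)))) = Mul(Add(-6, u), Add(u, Mul(2, u, Pow(Add(-2, u), -1)))))
Mul(Function('I')(-4), f) = Mul(Mul(Pow(-4, 2), Pow(Add(-2, -4), -1), Add(-6, -4)), 11630) = Mul(Mul(16, Pow(-6, -1), -10), 11630) = Mul(Mul(16, Rational(-1, 6), -10), 11630) = Mul(Rational(80, 3), 11630) = Rational(930400, 3)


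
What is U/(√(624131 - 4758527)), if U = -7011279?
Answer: 2337093*I*√1033599/689066 ≈ 3448.2*I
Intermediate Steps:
U/(√(624131 - 4758527)) = -7011279/√(624131 - 4758527) = -7011279*(-I*√1033599/2067198) = -(-2337093)*I*√1033599/689066 = 2337093*I*√1033599/689066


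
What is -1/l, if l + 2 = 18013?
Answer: -1/18011 ≈ -5.5522e-5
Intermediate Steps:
l = 18011 (l = -2 + 18013 = 18011)
-1/l = -1/18011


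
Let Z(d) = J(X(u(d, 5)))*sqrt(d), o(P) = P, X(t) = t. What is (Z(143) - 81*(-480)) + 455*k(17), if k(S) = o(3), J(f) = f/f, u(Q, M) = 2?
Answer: 40245 + sqrt(143) ≈ 40257.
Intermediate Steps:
J(f) = 1
Z(d) = sqrt(d) (Z(d) = 1*sqrt(d) = sqrt(d))
k(S) = 3
(Z(143) - 81*(-480)) + 455*k(17) = (sqrt(143) - 81*(-480)) + 455*3 = (sqrt(143) + 38880) + 1365 = (38880 + sqrt(143)) + 1365 = 40245 + sqrt(143)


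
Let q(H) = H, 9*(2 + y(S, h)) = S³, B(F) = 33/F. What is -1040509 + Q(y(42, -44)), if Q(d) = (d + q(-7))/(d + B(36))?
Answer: -102772015763/98771 ≈ -1.0405e+6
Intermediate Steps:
y(S, h) = -2 + S³/9
Q(d) = (-7 + d)/(11/12 + d) (Q(d) = (d - 7)/(d + 33/36) = (-7 + d)/(d + 33*(1/36)) = (-7 + d)/(d + 11/12) = (-7 + d)/(11/12 + d))
-1040509 + Q(y(42, -44)) = -1040509 + 12*(-7 + (-2 + (⅑)*42³))/(11 + 12*(-2 + (⅑)*42³)) = -1040509 + 12*(-7 + (-2 + (⅑)*74088))/(11 + 12*(-2 + (⅑)*74088)) = -1040509 + 12*(-7 + (-2 + 8232))/(11 + 12*(-2 + 8232)) = -1040509 + 12*(-7 + 8230)/(11 + 12*8230) = -1040509 + 12*8223/(11 + 98760) = -1040509 + 12*8223/98771 = -1040509 + 12*(1/98771)*8223 = -1040509 + 98676/98771 = -102772015763/98771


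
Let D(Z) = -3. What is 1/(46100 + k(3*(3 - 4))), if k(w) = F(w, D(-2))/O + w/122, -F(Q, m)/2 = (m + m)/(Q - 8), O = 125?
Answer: 167750/7733269411 ≈ 2.1692e-5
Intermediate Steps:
F(Q, m) = -4*m/(-8 + Q) (F(Q, m) = -2*(m + m)/(Q - 8) = -2*2*m/(-8 + Q) = -4*m/(-8 + Q))
k(w) = w/122 + 12/(125*(-8 + w)) (k(w) = -4*(-3)/(-8 + w)/125 + w/122 = (12/(-8 + w))*(1/125) + w*(1/122) = 12/(125*(-8 + w)) + w/122 = w/122 + 12/(125*(-8 + w)))
1/(46100 + k(3*(3 - 4))) = 1/(46100 + (1464 + 125*(3*(3 - 4))*(-8 + 3*(3 - 4)))/(15250*(-8 + 3*(3 - 4)))) = 1/(46100 + (1464 + 125*(3*(-1))*(-8 + 3*(-1)))/(15250*(-8 + 3*(-1)))) = 1/(46100 + (1464 + 125*(-3)*(-8 - 3))/(15250*(-8 - 3))) = 1/(46100 + (1/15250)*(1464 + 125*(-3)*(-11))/(-11)) = 1/(46100 + (1/15250)*(-1/11)*(1464 + 4125)) = 1/(46100 + (1/15250)*(-1/11)*5589) = 1/(46100 - 5589/167750) = 1/(7733269411/167750) = 167750/7733269411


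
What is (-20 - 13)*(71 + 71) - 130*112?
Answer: -19246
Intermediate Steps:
(-20 - 13)*(71 + 71) - 130*112 = -33*142 - 14560 = -4686 - 14560 = -19246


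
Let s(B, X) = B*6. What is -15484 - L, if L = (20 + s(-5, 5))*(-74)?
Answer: -16224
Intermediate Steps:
s(B, X) = 6*B
L = 740 (L = (20 + 6*(-5))*(-74) = (20 - 30)*(-74) = -10*(-74) = 740)
-15484 - L = -15484 - 1*740 = -15484 - 740 = -16224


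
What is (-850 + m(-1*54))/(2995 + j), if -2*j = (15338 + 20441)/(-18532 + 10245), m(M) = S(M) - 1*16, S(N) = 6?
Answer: -14253640/49674909 ≈ -0.28694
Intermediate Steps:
m(M) = -10 (m(M) = 6 - 1*16 = 6 - 16 = -10)
j = 35779/16574 (j = -(15338 + 20441)/(2*(-18532 + 10245)) = -35779/(2*(-8287)) = -35779*(-1)/(2*8287) = -½*(-35779/8287) = 35779/16574 ≈ 2.1587)
(-850 + m(-1*54))/(2995 + j) = (-850 - 10)/(2995 + 35779/16574) = -860/49674909/16574 = -860*16574/49674909 = -14253640/49674909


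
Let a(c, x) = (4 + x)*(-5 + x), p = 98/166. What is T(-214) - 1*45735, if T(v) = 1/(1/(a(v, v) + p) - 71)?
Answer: -12395216299729/271022466 ≈ -45735.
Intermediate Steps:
p = 49/83 (p = 98*(1/166) = 49/83 ≈ 0.59036)
a(c, x) = (-5 + x)*(4 + x)
T(v) = 1/(-71 + 1/(-1611/83 + v² - v)) (T(v) = 1/(1/((-20 + v² - v) + 49/83) - 71) = 1/(1/(-1611/83 + v² - v) - 71) = 1/(-71 + 1/(-1611/83 + v² - v)))
T(-214) - 1*45735 = (-1611 - 83*(-214) + 83*(-214)²)/(114464 - 5893*(-214)² + 5893*(-214)) - 1*45735 = (-1611 + 17762 + 83*45796)/(114464 - 5893*45796 - 1261102) - 45735 = (-1611 + 17762 + 3801068)/(114464 - 269875828 - 1261102) - 45735 = 3817219/(-271022466) - 45735 = -1/271022466*3817219 - 45735 = -3817219/271022466 - 45735 = -12395216299729/271022466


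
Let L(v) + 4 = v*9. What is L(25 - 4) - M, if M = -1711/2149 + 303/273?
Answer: 737083/3991 ≈ 184.69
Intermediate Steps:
L(v) = -4 + 9*v (L(v) = -4 + v*9 = -4 + 9*v)
M = 1252/3991 (M = -1711*1/2149 + 303*(1/273) = -1711/2149 + 101/91 = 1252/3991 ≈ 0.31371)
L(25 - 4) - M = (-4 + 9*(25 - 4)) - 1*1252/3991 = (-4 + 9*21) - 1252/3991 = (-4 + 189) - 1252/3991 = 185 - 1252/3991 = 737083/3991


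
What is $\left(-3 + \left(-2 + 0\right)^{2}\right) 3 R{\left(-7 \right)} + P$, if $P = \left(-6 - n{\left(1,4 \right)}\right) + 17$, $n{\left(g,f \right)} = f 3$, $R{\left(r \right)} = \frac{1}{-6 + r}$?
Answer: $- \frac{16}{13} \approx -1.2308$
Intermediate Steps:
$n{\left(g,f \right)} = 3 f$
$P = -1$ ($P = \left(-6 - 3 \cdot 4\right) + 17 = \left(-6 - 12\right) + 17 = -18 + 17 = -1$)
$\left(-3 + \left(-2 + 0\right)^{2}\right) 3 R{\left(-7 \right)} + P = \frac{\left(-3 + \left(-2 + 0\right)^{2}\right) 3}{-6 - 7} - 1 = \frac{\left(-3 + \left(-2\right)^{2}\right) 3}{-13} - 1 = \left(-3 + 4\right) 3 \left(- \frac{1}{13}\right) - 1 = 1 \cdot 3 \left(- \frac{1}{13}\right) - 1 = 3 \left(- \frac{1}{13}\right) - 1 = - \frac{3}{13} - 1 = - \frac{16}{13}$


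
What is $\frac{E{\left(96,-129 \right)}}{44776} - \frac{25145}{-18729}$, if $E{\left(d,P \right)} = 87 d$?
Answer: $\frac{5527229}{3614697} \approx 1.5291$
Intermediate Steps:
$\frac{E{\left(96,-129 \right)}}{44776} - \frac{25145}{-18729} = \frac{87 \cdot 96}{44776} - \frac{25145}{-18729} = 8352 \cdot \frac{1}{44776} - - \frac{25145}{18729} = \frac{36}{193} + \frac{25145}{18729} = \frac{5527229}{3614697}$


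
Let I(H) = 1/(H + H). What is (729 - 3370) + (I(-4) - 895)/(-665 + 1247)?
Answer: -4101219/1552 ≈ -2642.5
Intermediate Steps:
I(H) = 1/(2*H)
(729 - 3370) + (I(-4) - 895)/(-665 + 1247) = (729 - 3370) + ((1/2)/(-4) - 895)/(-665 + 1247) = -2641 + ((1/2)*(-1/4) - 895)/582 = -2641 + (-1/8 - 895)*(1/582) = -2641 - 7161/8*1/582 = -2641 - 2387/1552 = -4101219/1552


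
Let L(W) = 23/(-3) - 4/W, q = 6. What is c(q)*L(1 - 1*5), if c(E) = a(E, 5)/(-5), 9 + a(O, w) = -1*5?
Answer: -56/3 ≈ -18.667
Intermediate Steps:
a(O, w) = -14 (a(O, w) = -9 - 1*5 = -9 - 5 = -14)
L(W) = -23/3 - 4/W (L(W) = 23*(-1/3) - 4/W = -23/3 - 4/W)
c(E) = 14/5 (c(E) = -14/(-5) = -14*(-1/5) = 14/5)
c(q)*L(1 - 1*5) = 14*(-23/3 - 4/(1 - 1*5))/5 = 14*(-23/3 - 4/(1 - 5))/5 = 14*(-23/3 - 4/(-4))/5 = 14*(-23/3 - 4*(-1/4))/5 = 14*(-23/3 + 1)/5 = (14/5)*(-20/3) = -56/3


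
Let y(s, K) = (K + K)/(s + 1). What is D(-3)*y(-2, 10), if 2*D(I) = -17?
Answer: 170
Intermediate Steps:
y(s, K) = 2*K/(1 + s) (y(s, K) = (2*K)/(1 + s) = 2*K/(1 + s))
D(I) = -17/2 (D(I) = (1/2)*(-17) = -17/2)
D(-3)*y(-2, 10) = -17*10/(1 - 2) = -17*10/(-1) = -17*10*(-1) = -17/2*(-20) = 170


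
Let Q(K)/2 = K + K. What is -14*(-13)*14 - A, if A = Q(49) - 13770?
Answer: 16122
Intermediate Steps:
Q(K) = 4*K (Q(K) = 2*(K + K) = 2*(2*K) = 4*K)
A = -13574 (A = 4*49 - 13770 = 196 - 13770 = -13574)
-14*(-13)*14 - A = -14*(-13)*14 - 1*(-13574) = 182*14 + 13574 = 2548 + 13574 = 16122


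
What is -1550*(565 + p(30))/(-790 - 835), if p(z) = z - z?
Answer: 7006/13 ≈ 538.92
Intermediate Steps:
p(z) = 0
-1550*(565 + p(30))/(-790 - 835) = -1550*(565 + 0)/(-790 - 835) = -875750/(-1625) = -875750*(-1)/1625 = -1550*(-113/325) = 7006/13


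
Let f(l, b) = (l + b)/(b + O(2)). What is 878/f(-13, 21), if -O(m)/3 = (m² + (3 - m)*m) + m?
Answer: -1317/4 ≈ -329.25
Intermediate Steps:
O(m) = -3*m - 3*m² - 3*m*(3 - m) (O(m) = -3*((m² + (3 - m)*m) + m) = -3*((m² + m*(3 - m)) + m) = -3*(m + m² + m*(3 - m)) = -3*m - 3*m² - 3*m*(3 - m))
f(l, b) = (b + l)/(-24 + b) (f(l, b) = (l + b)/(b - 12*2) = (b + l)/(b - 24) = (b + l)/(-24 + b))
878/f(-13, 21) = 878/(((21 - 13)/(-24 + 21))) = 878/((8/(-3))) = 878/((-⅓*8)) = 878/(-8/3) = 878*(-3/8) = -1317/4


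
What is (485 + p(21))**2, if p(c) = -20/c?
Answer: 103327225/441 ≈ 2.3430e+5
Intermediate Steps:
(485 + p(21))**2 = (485 - 20/21)**2 = (10165/21)**2 = 103327225/441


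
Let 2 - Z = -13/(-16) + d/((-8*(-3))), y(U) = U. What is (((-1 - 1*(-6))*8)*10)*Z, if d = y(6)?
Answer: 375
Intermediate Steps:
d = 6
Z = 15/16 (Z = 2 - (-13/(-16) + 6/((-8*(-3)))) = 2 - (-13*(-1/16) + 6/24) = 2 - (13/16 + 6*(1/24)) = 2 - (13/16 + 1/4) = 2 - 1*17/16 = 2 - 17/16 = 15/16 ≈ 0.93750)
(((-1 - 1*(-6))*8)*10)*Z = (((-1 - 1*(-6))*8)*10)*(15/16) = (((-1 + 6)*8)*10)*(15/16) = ((5*8)*10)*(15/16) = (40*10)*(15/16) = 400*(15/16) = 375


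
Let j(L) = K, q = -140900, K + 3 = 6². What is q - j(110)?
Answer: -140933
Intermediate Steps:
K = 33 (K = -3 + 6² = -3 + 36 = 33)
j(L) = 33
q - j(110) = -140900 - 1*33 = -140900 - 33 = -140933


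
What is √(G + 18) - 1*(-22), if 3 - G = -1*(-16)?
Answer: 22 + √5 ≈ 24.236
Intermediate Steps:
G = -13 (G = 3 - (-1)*(-16) = 3 - 1*16 = 3 - 16 = -13)
√(G + 18) - 1*(-22) = √(-13 + 18) - 1*(-22) = √5 + 22 = 22 + √5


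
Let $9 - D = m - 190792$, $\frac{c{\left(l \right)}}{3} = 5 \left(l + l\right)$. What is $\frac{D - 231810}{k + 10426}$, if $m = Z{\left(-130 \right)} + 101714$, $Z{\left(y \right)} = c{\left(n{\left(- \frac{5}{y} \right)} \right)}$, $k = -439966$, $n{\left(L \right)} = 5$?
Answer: $\frac{142873}{429540} \approx 0.33262$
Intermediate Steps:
$c{\left(l \right)} = 30 l$ ($c{\left(l \right)} = 3 \cdot 5 \left(l + l\right) = 3 \cdot 5 \cdot 2 l = 3 \cdot 10 l = 30 l$)
$Z{\left(y \right)} = 150$ ($Z{\left(y \right)} = 30 \cdot 5 = 150$)
$m = 101864$ ($m = 150 + 101714 = 101864$)
$D = 88937$ ($D = 9 - \left(101864 - 190792\right) = 9 - -88928 = 9 + 88928 = 88937$)
$\frac{D - 231810}{k + 10426} = \frac{88937 - 231810}{-439966 + 10426} = - \frac{142873}{-429540} = \left(-142873\right) \left(- \frac{1}{429540}\right) = \frac{142873}{429540}$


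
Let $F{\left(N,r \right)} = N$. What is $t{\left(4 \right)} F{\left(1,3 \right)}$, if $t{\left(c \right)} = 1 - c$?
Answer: $-3$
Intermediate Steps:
$t{\left(4 \right)} F{\left(1,3 \right)} = \left(1 - 4\right) 1 = \left(-3\right) 1 = -3$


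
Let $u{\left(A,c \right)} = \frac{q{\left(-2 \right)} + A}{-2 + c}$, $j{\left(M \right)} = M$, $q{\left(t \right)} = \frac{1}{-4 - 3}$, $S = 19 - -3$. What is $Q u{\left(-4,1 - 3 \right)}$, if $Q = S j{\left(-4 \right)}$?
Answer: $- \frac{638}{7} \approx -91.143$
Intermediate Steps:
$S = 22$ ($S = 19 + 3 = 22$)
$q{\left(t \right)} = - \frac{1}{7}$ ($q{\left(t \right)} = \frac{1}{-7} = - \frac{1}{7}$)
$Q = -88$ ($Q = 22 \left(-4\right) = -88$)
$u{\left(A,c \right)} = \frac{- \frac{1}{7} + A}{-2 + c}$
$Q u{\left(-4,1 - 3 \right)} = - 88 \frac{- \frac{1}{7} - 4}{-2 + \left(1 - 3\right)} = - 88 \frac{1}{-2 - 2} \left(- \frac{29}{7}\right) = - 88 \frac{1}{-4} \left(- \frac{29}{7}\right) = - 88 \left(\left(- \frac{1}{4}\right) \left(- \frac{29}{7}\right)\right) = \left(-88\right) \frac{29}{28} = - \frac{638}{7}$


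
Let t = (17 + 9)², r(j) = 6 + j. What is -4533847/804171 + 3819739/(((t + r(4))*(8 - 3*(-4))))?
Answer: 429931278647/1576175160 ≈ 272.77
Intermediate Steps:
t = 676 (t = 26² = 676)
-4533847/804171 + 3819739/(((t + r(4))*(8 - 3*(-4)))) = -4533847/804171 + 3819739/(((676 + (6 + 4))*(8 - 3*(-4)))) = -4533847*1/804171 + 3819739/(((676 + 10)*(8 + 12))) = -4533847/804171 + 3819739/((686*20)) = -4533847/804171 + 3819739/13720 = -4533847/804171 + 3819739*(1/13720) = -4533847/804171 + 545677/1960 = 429931278647/1576175160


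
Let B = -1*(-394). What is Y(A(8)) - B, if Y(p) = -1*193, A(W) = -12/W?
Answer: -587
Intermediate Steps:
B = 394
Y(p) = -193
Y(A(8)) - B = -193 - 1*394 = -193 - 394 = -587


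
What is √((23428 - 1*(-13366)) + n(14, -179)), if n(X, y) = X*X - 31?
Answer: √36959 ≈ 192.25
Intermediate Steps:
n(X, y) = -31 + X² (n(X, y) = X² - 31 = -31 + X²)
√((23428 - 1*(-13366)) + n(14, -179)) = √((23428 - 1*(-13366)) + (-31 + 14²)) = √((23428 + 13366) + (-31 + 196)) = √(36794 + 165) = √36959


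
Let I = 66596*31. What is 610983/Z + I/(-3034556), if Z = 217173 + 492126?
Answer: 10825871284/59789098229 ≈ 0.18107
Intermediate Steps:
I = 2064476
Z = 709299
610983/Z + I/(-3034556) = 610983/709299 + 2064476/(-3034556) = 610983*(1/709299) + 2064476*(-1/3034556) = 67887/78811 - 516119/758639 = 10825871284/59789098229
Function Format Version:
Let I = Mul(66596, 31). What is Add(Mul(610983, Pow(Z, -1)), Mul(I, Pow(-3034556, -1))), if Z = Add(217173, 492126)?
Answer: Rational(10825871284, 59789098229) ≈ 0.18107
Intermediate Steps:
I = 2064476
Z = 709299
Add(Mul(610983, Pow(Z, -1)), Mul(I, Pow(-3034556, -1))) = Add(Mul(610983, Pow(709299, -1)), Mul(2064476, Pow(-3034556, -1))) = Add(Mul(610983, Rational(1, 709299)), Mul(2064476, Rational(-1, 3034556))) = Add(Rational(67887, 78811), Rational(-516119, 758639)) = Rational(10825871284, 59789098229)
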